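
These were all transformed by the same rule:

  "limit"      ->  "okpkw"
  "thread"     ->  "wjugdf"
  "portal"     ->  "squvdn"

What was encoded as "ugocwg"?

Shifts by position in limit: pos 0: l→o (+3), pos 1: i→k (+2), pos 2: m→p (+3), pos 3: i→k (+2) — repeating every 2. The shifts repeat in a cycle of length 2: positions 0,1,… shift by +3, +2, then the pattern repeats.
Reversing it on ugocwg: u−3=r, g−2=e, o−3=l, c−2=a, w−3=t, g−2=e.

relate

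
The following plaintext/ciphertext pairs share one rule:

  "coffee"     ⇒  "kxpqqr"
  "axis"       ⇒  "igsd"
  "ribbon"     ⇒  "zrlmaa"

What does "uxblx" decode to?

In coffee: c→k is +8, o→x is +9, f→p is +10, f→q is +11 — the shift increases by 1 each position. Letter i (0-indexed) is shifted by i+8, so successive shifts are 8, 9, 10, ….
Undoing it on uxblx: u−8=m, x−9=o, b−10=r, l−11=a, x−12=l.

moral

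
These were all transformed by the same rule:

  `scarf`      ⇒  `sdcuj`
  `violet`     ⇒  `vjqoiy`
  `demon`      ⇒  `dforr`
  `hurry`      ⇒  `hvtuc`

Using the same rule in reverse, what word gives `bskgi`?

bride

In scarf: s→s is +0, c→d is +1, a→c is +2, r→u is +3 — the shift increases by 1 each position. Letter i (0-indexed) is shifted by i+0, so successive shifts are 0, 1, 2, ….
Undoing it on bskgi: b−0=b, s−1=r, k−2=i, g−3=d, i−4=e.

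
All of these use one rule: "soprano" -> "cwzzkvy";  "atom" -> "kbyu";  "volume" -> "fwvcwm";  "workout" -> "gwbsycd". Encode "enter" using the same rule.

Shifts by position in soprano: pos 0: s→c (+10), pos 1: o→w (+8), pos 2: p→z (+10), pos 3: r→z (+8) — repeating every 2. The shifts repeat in a cycle of length 2: positions 0,1,… shift by +10, +8, then the pattern repeats.
On enter: e+10=o, n+8=v, t+10=d, e+8=m, r+10=b.

ovdmb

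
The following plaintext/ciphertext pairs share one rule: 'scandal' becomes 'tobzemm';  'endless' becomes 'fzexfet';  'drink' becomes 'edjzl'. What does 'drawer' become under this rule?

edbifd

Shifts by position in scandal: pos 0: s→t (+1), pos 1: c→o (+12), pos 2: a→b (+1), pos 3: n→z (+12) — repeating every 2. A repeating key of period 2 is used — shifts +1, +12 over and over.
For drawer: d+1=e, r+12=d, a+1=b, w+12=i, e+1=f, r+12=d.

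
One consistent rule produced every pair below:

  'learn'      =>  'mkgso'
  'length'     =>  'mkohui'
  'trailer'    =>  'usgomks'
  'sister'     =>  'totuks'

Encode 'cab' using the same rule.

dgc

The shift depends on letter class: consonant l→m is +1, but vowel e→k is +6. The rule splits by letter class: vowels +6, consonants +1.
For cab: c(cons)+1=d, a(vowel)+6=g, b(cons)+1=c.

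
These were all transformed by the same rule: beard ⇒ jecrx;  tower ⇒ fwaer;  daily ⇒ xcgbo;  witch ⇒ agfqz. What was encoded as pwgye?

noise

b(1)→j(9) and e(4)→e(4) fit y≡7x+2 (mod 26); the inverse of 7 mod 26 is 15. Treating letters as 0–25, the rule is x ↦ 7x + 2 (mod 26).
Undoing it on pwgye: p(15)→15·(15−2)≡13=n; w(22)→15·(22−2)≡14=o; g(6)→15·(6−2)≡8=i; y(24)→15·(24−2)≡18=s; e(4)→15·(4−2)≡4=e (all mod 26).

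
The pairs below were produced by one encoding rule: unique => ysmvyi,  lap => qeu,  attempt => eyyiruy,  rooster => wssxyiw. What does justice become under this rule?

The rule splits by letter class: vowels +4, consonants +5.
On justice: j(cons)+5=o, u(vowel)+4=y, s(cons)+5=x, t(cons)+5=y, i(vowel)+4=m, c(cons)+5=h, e(vowel)+4=i.

oyxymhi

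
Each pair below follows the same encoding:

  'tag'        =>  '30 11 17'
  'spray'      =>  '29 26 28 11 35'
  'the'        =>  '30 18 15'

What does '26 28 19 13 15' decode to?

Letters become their 1-based position plus 10 (so a→11, b→12, …).
Reversing it on 26 28 19 13 15: 26→(26−10)÷1=16=p, 28→(28−10)÷1=18=r, 19→(19−10)÷1=9=i, 13→(13−10)÷1=3=c, 15→(15−10)÷1=5=e.

price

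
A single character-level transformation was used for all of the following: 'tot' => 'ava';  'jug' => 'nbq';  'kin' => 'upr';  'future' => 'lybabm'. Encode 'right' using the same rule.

The word is reversed, then every letter is shifted forward by 7.
For right: reverse → thgir; then shift: t+7=a, h+7=o, g+7=n, i+7=p, r+7=y.

aonpy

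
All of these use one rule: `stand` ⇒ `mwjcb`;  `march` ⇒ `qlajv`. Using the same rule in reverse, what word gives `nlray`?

price

The output letters match the input read backwards, each shifted +9: stand reversed is dnats. Read the word backwards and shift each letter +9.
Reversing it on nlray: shift back: n−9=e, l−9=c, r−9=i, a−9=r, y−9=p → ecirp; then reverse → price.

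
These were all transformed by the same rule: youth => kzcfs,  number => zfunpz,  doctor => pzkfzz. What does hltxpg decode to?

valley

Shifts by position in youth: pos 0: y→k (+12), pos 1: o→z (+11), pos 2: u→c (+8), pos 3: t→f (+12), pos 4: h→s (+11) — repeating every 3. A repeating key of period 3 is used — shifts +12, +11, +8 over and over.
Undoing it on hltxpg: h−12=v, l−11=a, t−8=l, x−12=l, p−11=e, g−8=y.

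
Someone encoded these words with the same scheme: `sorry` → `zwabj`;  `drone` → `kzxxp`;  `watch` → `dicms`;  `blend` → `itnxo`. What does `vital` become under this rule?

cqckw

In sorry: s→z is +7, o→w is +8, r→a is +9, r→b is +10 — the shift increases by 1 each position. The shift increases by 1 at each position, starting from +7: 7, 8, 9, ….
On vital: v+7=c, i+8=q, t+9=c, a+10=k, l+11=w.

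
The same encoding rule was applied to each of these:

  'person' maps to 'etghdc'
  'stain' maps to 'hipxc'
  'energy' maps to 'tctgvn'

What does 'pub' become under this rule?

ejq

Compare letters: p→e is +15, e→t is +15, r→g is +15 — a constant shift. This is a Caesar cipher with shift 15.
On pub: p+15=e, u+15=j, b+15=q.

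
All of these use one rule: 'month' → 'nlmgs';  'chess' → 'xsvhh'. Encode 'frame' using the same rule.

Each pair mirrors across the alphabet (m↔n, o↔l, n↔m): positions sum to 25. This is the alphabet-reversal cipher (Atbash): a becomes z, b becomes y, etc.
Applying it to frame: f↔u, r↔i, a↔z, m↔n, e↔v.

uiznv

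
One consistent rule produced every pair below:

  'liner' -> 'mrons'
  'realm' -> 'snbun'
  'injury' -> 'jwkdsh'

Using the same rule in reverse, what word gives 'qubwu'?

Shifts by position in liner: pos 0: l→m (+1), pos 1: i→r (+9), pos 2: n→o (+1), pos 3: e→n (+9) — repeating every 2. It's a Vigenère-style cipher with numeric key [1,9]: position i shifts by key[i mod 2].
Decoding qubwu: q−1=p, u−9=l, b−1=a, w−9=n, u−1=t.

plant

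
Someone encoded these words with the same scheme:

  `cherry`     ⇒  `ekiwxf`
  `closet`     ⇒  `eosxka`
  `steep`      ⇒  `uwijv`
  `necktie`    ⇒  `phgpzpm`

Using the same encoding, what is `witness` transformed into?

ylxskza

In cherry: c→e is +2, h→k is +3, e→i is +4, r→w is +5 — the shift increases by 1 each position. The shift increases by 1 at each position, starting from +2: 2, 3, 4, ….
For witness: w+2=y, i+3=l, t+4=x, n+5=s, e+6=k, s+7=z, s+8=a.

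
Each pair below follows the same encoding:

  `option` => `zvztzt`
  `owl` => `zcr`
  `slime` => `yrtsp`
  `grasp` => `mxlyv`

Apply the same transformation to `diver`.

The shift depends on letter class: consonant p→v is +6, but vowel o→z is +11. The rule splits by letter class: vowels +11, consonants +6.
On diver: d(cons)+6=j, i(vowel)+11=t, v(cons)+6=b, e(vowel)+11=p, r(cons)+6=x.

jtbpx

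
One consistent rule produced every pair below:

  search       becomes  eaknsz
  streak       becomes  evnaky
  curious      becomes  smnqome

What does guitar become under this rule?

imqvkn

s(18)→e(4) and e(4)→a(0) fit y≡17x+10 (mod 26); the inverse of 17 mod 26 is 23. Treating letters as 0–25, the rule is x ↦ 17x + 10 (mod 26).
Applying it to guitar: g(6)→17·6+10≡8=i; u(20)→17·20+10≡12=m; i(8)→17·8+10≡16=q; t(19)→17·19+10≡21=v; a(0)→17·0+10≡10=k; r(17)→17·17+10≡13=n (all mod 26).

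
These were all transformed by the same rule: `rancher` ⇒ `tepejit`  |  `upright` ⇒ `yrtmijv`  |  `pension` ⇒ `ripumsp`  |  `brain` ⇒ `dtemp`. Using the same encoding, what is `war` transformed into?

The rule splits by letter class: vowels +4, consonants +2.
On war: w(cons)+2=y, a(vowel)+4=e, r(cons)+2=t.

yet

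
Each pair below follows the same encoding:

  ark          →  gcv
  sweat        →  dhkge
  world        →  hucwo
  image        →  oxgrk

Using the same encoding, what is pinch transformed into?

The rule splits by letter class: vowels +6, consonants +11.
For pinch: p(cons)+11=a, i(vowel)+6=o, n(cons)+11=y, c(cons)+11=n, h(cons)+11=s.

aoyns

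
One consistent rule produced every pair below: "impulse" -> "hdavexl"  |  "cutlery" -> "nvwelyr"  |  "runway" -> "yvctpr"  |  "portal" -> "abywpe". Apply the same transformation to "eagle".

i(8)→h(7) and m(12)→d(3) fit y≡25x+15 (mod 26); the inverse of 25 mod 26 is 25. This is an affine cipher: with a=0,…,z=25, each position x becomes (25x+15) mod 26.
Applying it to eagle: e(4)→25·4+15≡11=l; a(0)→25·0+15≡15=p; g(6)→25·6+15≡9=j; l(11)→25·11+15≡4=e; e(4)→25·4+15≡11=l (all mod 26).

lpjel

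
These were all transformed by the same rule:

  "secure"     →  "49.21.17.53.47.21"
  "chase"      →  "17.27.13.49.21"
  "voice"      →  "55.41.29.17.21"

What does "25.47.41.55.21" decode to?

s(#19)→49 and e(#5)→21: differences scale by 2, so n = 2·pos + 11. Each letter becomes 2×(its alphabet position, a=1..z=26) + 11.
Decoding 25.47.41.55.21: 25→(25−11)÷2=7=g, 47→(47−11)÷2=18=r, 41→(41−11)÷2=15=o, 55→(55−11)÷2=22=v, 21→(21−11)÷2=5=e.

grove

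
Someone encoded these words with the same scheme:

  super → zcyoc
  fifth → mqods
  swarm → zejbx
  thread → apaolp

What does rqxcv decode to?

kiosk

The shift increases by 1 at each position, starting from +7: 7, 8, 9, ….
Reversing it on rqxcv: r−7=k, q−8=i, x−9=o, c−10=s, v−11=k.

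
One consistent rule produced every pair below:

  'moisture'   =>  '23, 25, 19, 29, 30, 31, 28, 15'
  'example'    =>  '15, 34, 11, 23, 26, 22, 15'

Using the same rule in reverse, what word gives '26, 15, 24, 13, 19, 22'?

Letters become their 1-based position plus 10 (so a→11, b→12, …).
Undoing it on 26, 15, 24, 13, 19, 22: 26→(26−10)÷1=16=p, 15→(15−10)÷1=5=e, 24→(24−10)÷1=14=n, 13→(13−10)÷1=3=c, 19→(19−10)÷1=9=i, 22→(22−10)÷1=12=l.

pencil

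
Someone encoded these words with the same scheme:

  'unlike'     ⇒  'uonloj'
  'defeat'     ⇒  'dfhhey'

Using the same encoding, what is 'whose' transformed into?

Letter i (0-indexed) is shifted by i+0, so successive shifts are 0, 1, 2, ….
Applying it to whose: w+0=w, h+1=i, o+2=q, s+3=v, e+4=i.

wiqvi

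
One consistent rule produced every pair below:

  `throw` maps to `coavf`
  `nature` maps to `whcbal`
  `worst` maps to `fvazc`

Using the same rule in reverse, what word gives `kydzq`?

Shifts by position in throw: pos 0: t→c (+9), pos 1: h→o (+7), pos 2: r→a (+9), pos 3: o→v (+7) — repeating every 2. A repeating key of period 2 is used — shifts +9, +7 over and over.
Undoing it on kydzq: k−9=b, y−7=r, d−9=u, z−7=s, q−9=h.

brush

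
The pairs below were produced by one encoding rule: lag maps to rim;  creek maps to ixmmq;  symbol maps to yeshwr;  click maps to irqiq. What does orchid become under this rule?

The shift depends on letter class: consonant l→r is +6, but vowel a→i is +8. Vowels shift forward by 8 and consonants shift forward by 6.
Applying it to orchid: o(vowel)+8=w, r(cons)+6=x, c(cons)+6=i, h(cons)+6=n, i(vowel)+8=q, d(cons)+6=j.

wxinqj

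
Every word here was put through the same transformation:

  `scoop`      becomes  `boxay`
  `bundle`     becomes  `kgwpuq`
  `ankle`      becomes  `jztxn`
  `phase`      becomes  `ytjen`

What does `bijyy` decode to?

Shifts by position in scoop: pos 0: s→b (+9), pos 1: c→o (+12), pos 2: o→x (+9), pos 3: o→a (+12) — repeating every 2. It's a Vigenère-style cipher with numeric key [9,12]: position i shifts by key[i mod 2].
Decoding bijyy: b−9=s, i−12=w, j−9=a, y−12=m, y−9=p.

swamp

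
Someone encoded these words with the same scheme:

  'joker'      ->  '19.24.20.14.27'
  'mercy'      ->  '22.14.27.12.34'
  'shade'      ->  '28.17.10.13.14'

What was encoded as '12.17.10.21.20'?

chalk

The number is (letter's place in the alphabet, a=1) + 9.
Undoing it on 12.17.10.21.20: 12→(12−9)÷1=3=c, 17→(17−9)÷1=8=h, 10→(10−9)÷1=1=a, 21→(21−9)÷1=12=l, 20→(20−9)÷1=11=k.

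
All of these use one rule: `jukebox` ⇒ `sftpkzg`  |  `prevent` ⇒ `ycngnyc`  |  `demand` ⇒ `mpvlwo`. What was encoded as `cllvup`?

tackle

Shifts by position in jukebox: pos 0: j→s (+9), pos 1: u→f (+11), pos 2: k→t (+9), pos 3: e→p (+11) — repeating every 2. A repeating key of period 2 is used — shifts +9, +11 over and over.
Reversing it on cllvup: c−9=t, l−11=a, l−9=c, v−11=k, u−9=l, p−11=e.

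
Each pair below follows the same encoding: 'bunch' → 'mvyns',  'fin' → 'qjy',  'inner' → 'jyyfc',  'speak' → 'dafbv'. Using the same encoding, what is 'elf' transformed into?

fwq

The rule splits by letter class: vowels +1, consonants +11.
For elf: e(vowel)+1=f, l(cons)+11=w, f(cons)+11=q.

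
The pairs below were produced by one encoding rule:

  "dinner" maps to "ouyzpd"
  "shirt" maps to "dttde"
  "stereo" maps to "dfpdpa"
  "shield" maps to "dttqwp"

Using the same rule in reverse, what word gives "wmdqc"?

Shifts by position in dinner: pos 0: d→o (+11), pos 1: i→u (+12), pos 2: n→y (+11), pos 3: n→z (+12) — repeating every 2. A repeating key of period 2 is used — shifts +11, +12 over and over.
Reversing it on wmdqc: w−11=l, m−12=a, d−11=s, q−12=e, c−11=r.

laser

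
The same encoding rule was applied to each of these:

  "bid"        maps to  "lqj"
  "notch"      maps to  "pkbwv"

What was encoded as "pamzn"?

fresh

Two steps: reverse the string, then apply a Caesar shift of +8.
Decoding pamzn: shift back: p−8=h, a−8=s, m−8=e, z−8=r, n−8=f → hserf; then reverse → fresh.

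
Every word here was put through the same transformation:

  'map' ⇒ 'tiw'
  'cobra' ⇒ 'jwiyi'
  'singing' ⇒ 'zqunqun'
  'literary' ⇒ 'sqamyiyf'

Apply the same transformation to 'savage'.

zicinm

The shift depends on letter class: consonant m→t is +7, but vowel a→i is +8. Vowels shift forward by 8 and consonants shift forward by 7.
Applying it to savage: s(cons)+7=z, a(vowel)+8=i, v(cons)+7=c, a(vowel)+8=i, g(cons)+7=n, e(vowel)+8=m.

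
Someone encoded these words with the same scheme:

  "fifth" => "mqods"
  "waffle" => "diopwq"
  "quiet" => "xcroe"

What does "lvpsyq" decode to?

In fifth: f→m is +7, i→q is +8, f→o is +9, t→d is +10 — the shift increases by 1 each position. Letter i (0-indexed) is shifted by i+7, so successive shifts are 7, 8, 9, ….
Reversing it on lvpsyq: l−7=e, v−8=n, p−9=g, s−10=i, y−11=n, q−12=e.

engine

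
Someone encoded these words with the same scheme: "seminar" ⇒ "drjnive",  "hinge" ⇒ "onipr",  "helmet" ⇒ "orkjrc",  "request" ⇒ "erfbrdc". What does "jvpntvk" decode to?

Treating letters as 0–25, the rule is x ↦ 25x + 21 (mod 26).
Reversing it on jvpntvk: j(9)→25·(9−21)≡12=m; v(21)→25·(21−21)≡0=a; p(15)→25·(15−21)≡6=g; n(13)→25·(13−21)≡8=i; t(19)→25·(19−21)≡2=c; v(21)→25·(21−21)≡0=a; k(10)→25·(10−21)≡11=l (all mod 26).

magical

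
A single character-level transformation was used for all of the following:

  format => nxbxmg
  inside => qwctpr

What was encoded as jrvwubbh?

Each letter shifts forward by (position + 8), i.e. 8, 9, 10, … — the shift grows by one for each successive letter.
Decoding jrvwubbh: j−8=b, r−9=i, v−10=l, w−11=l, u−12=i, b−13=o, b−14=n, h−15=s.

billions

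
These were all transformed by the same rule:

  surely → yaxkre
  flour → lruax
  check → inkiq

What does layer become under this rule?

rgekx

Every letter moves 6 places later in the alphabet, wrapping around z→a.
On layer: l+6=r, a+6=g, y+6=e, e+6=k, r+6=x.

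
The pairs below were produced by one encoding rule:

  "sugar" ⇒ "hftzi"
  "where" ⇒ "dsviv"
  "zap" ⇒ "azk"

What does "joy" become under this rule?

qlb

Each pair mirrors across the alphabet (s↔h, u↔f, g↔t): positions sum to 25. Each letter is replaced by its mirror in the alphabet: a↔z, b↔y, c↔x, and so on (the Atbash cipher).
On joy: j↔q, o↔l, y↔b.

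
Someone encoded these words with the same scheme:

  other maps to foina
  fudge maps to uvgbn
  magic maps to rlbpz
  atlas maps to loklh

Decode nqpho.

exist

o(14)→f(5) and t(19)→o(14) fit y≡7x+11 (mod 26); the inverse of 7 mod 26 is 15. Each letter's alphabet position (a=0..z=25) is mapped through 7·x+11 mod 26 — an affine cipher.
Decoding nqpho: n(13)→15·(13−11)≡4=e; q(16)→15·(16−11)≡23=x; p(15)→15·(15−11)≡8=i; h(7)→15·(7−11)≡18=s; o(14)→15·(14−11)≡19=t (all mod 26).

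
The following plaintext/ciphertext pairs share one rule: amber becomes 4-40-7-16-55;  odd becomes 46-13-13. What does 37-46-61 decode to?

a(#1)→4 and m(#13)→40: differences scale by 3, so n = 3·pos + 1. The formula is n = 3×(alphabet index, a=1) + 1.
Reversing it on 37-46-61: 37→(37−1)÷3=12=l, 46→(46−1)÷3=15=o, 61→(61−1)÷3=20=t.

lot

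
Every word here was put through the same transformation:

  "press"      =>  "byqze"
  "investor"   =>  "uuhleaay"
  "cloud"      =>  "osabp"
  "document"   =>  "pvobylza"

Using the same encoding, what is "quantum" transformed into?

cbmufby

Shifts by position in press: pos 0: p→b (+12), pos 1: r→y (+7), pos 2: e→q (+12), pos 3: s→z (+7) — repeating every 2. A repeating key of period 2 is used — shifts +12, +7 over and over.
Applying it to quantum: q+12=c, u+7=b, a+12=m, n+7=u, t+12=f, u+7=b, m+12=y.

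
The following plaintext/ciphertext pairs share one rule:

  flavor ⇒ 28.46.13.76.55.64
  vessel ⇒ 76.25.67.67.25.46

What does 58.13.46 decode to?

f(#6)→28 and l(#12)→46: differences scale by 3, so n = 3·pos + 10. The formula is n = 3×(alphabet index, a=1) + 10.
Decoding 58.13.46: 58→(58−10)÷3=16=p, 13→(13−10)÷3=1=a, 46→(46−10)÷3=12=l.

pal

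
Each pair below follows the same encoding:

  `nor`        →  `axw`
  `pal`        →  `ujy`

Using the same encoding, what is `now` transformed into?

fxw

The output letters match the input read backwards, each shifted +9: nor reversed is ron. The word is reversed, then every letter is shifted forward by 9.
For now: reverse → won; then shift: w+9=f, o+9=x, n+9=w.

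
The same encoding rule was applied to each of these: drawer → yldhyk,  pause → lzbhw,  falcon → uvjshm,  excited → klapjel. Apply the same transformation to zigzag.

The output letters match the input read backwards, each shifted +7: drawer reversed is reward. Two steps: reverse the string, then apply a Caesar shift of +7.
For zigzag: reverse → gazgiz; then shift: g+7=n, a+7=h, z+7=g, g+7=n, i+7=p, z+7=g.

nhgnpg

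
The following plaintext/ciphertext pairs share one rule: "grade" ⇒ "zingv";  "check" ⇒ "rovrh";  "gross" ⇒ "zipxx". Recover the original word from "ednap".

g(6)→z(25) and r(17)→i(8) fit y≡15x+13 (mod 26); the inverse of 15 mod 26 is 7. This is an affine cipher: with a=0,…,z=25, each position x becomes (15x+13) mod 26.
Decoding ednap: e(4)→7·(4−13)≡15=p; d(3)→7·(3−13)≡8=i; n(13)→7·(13−13)≡0=a; a(0)→7·(0−13)≡13=n; p(15)→7·(15−13)≡14=o (all mod 26).

piano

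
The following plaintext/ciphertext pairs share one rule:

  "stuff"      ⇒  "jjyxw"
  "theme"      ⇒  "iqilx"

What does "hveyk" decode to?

guard

The output letters match the input read backwards, each shifted +4: stuff reversed is ffuts. The word is reversed, then every letter is shifted forward by 4.
Undoing it on hveyk: shift back: h−4=d, v−4=r, e−4=a, y−4=u, k−4=g → draug; then reverse → guard.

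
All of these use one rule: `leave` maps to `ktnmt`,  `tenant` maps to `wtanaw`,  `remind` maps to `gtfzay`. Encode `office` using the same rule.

voozdt

Each letter's alphabet position (a=0..z=25) is mapped through 21·x+13 mod 26 — an affine cipher.
For office: o(14)→21·14+13≡21=v; f(5)→21·5+13≡14=o; f(5)→21·5+13≡14=o; i(8)→21·8+13≡25=z; c(2)→21·2+13≡3=d; e(4)→21·4+13≡19=t (all mod 26).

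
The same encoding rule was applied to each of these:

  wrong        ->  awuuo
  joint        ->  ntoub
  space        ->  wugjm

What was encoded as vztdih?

runway

In wrong: w→a is +4, r→w is +5, o→u is +6, n→u is +7 — the shift increases by 1 each position. Each letter shifts forward by (position + 4), i.e. 4, 5, 6, … — the shift grows by one for each successive letter.
Decoding vztdih: v−4=r, z−5=u, t−6=n, d−7=w, i−8=a, h−9=y.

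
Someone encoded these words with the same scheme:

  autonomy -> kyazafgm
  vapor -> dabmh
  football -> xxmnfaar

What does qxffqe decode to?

The output letters match the input read backwards, each shifted +12: autonomy reversed is ymonotua. The word is reversed, then every letter is shifted forward by 12.
Undoing it on qxffqe: shift back: q−12=e, x−12=l, f−12=t, f−12=t, q−12=e, e−12=s → elttes; then reverse → settle.

settle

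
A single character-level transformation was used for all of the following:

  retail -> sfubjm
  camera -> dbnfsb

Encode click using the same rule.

dmjdl

Compare letters: r→s is +1, e→f is +1, t→u is +1 — a constant shift. This is a Caesar cipher with shift 1.
For click: c+1=d, l+1=m, i+1=j, c+1=d, k+1=l.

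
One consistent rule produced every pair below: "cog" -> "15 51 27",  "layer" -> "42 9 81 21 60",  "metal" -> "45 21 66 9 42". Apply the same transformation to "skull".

63 39 69 42 42

c(#3)→15 and o(#15)→51: differences scale by 3, so n = 3·pos + 6. Each letter becomes 3×(its alphabet position, a=1..z=26) + 6.
For skull: s=19→63, k=11→39, u=21→69, l=12→42, l=12→42.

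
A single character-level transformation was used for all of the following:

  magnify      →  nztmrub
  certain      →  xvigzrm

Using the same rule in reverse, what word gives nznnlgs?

Letters are reflected about the middle of the alphabet (position → 25−position): Atbash.
Undoing it on nznnlgs: n↔m, z↔a, n↔m, n↔m, l↔o, g↔t, s↔h.

mammoth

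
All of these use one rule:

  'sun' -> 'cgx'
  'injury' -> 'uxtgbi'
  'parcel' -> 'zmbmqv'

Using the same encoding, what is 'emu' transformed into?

The shift depends on letter class: consonant s→c is +10, but vowel u→g is +12. The rule splits by letter class: vowels +12, consonants +10.
For emu: e(vowel)+12=q, m(cons)+10=w, u(vowel)+12=g.

qwg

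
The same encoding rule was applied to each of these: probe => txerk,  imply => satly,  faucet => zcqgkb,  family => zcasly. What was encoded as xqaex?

This is an affine cipher: with a=0,…,z=25, each position x becomes (15x+2) mod 26.
Undoing it on xqaex: x(23)→7·(23−2)≡17=r; q(16)→7·(16−2)≡20=u; a(0)→7·(0−2)≡12=m; e(4)→7·(4−2)≡14=o; x(23)→7·(23−2)≡17=r (all mod 26).

rumor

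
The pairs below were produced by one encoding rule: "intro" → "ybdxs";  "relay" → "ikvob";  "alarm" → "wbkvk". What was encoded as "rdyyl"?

The output letters match the input read backwards, each shifted +10: intro reversed is ortni. Read the word backwards and shift each letter +10.
Decoding rdyyl: shift back: r−10=h, d−10=t, y−10=o, y−10=o, l−10=b → htoob; then reverse → booth.

booth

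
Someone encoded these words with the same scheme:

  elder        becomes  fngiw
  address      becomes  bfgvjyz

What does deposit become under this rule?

egssxoa

In elder: e→f is +1, l→n is +2, d→g is +3, e→i is +4 — the shift increases by 1 each position. Each letter shifts forward by (position + 1), i.e. 1, 2, 3, … — the shift grows by one for each successive letter.
On deposit: d+1=e, e+2=g, p+3=s, o+4=s, s+5=x, i+6=o, t+7=a.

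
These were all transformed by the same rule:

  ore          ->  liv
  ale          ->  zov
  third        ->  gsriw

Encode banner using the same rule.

yzmmvi

Letters are reflected about the middle of the alphabet (position → 25−position): Atbash.
On banner: b↔y, a↔z, n↔m, n↔m, e↔v, r↔i.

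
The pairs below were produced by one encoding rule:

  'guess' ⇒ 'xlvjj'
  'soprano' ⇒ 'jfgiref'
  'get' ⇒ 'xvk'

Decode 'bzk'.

kit

Compare letters: g→x is +17, u→l is +17, e→v is +17 — a constant shift. It's a constant shift of +17 (ROT17).
Decoding bzk: b−17=k, z−17=i, k−17=t.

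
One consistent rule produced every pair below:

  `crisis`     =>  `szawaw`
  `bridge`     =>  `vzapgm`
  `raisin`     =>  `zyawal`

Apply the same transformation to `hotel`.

ditmr

c(2)→s(18) and r(17)→z(25) fit y≡23x+24 (mod 26); the inverse of 23 mod 26 is 17. Each letter's alphabet position (a=0..z=25) is mapped through 23·x+24 mod 26 — an affine cipher.
For hotel: h(7)→23·7+24≡3=d; o(14)→23·14+24≡8=i; t(19)→23·19+24≡19=t; e(4)→23·4+24≡12=m; l(11)→23·11+24≡17=r (all mod 26).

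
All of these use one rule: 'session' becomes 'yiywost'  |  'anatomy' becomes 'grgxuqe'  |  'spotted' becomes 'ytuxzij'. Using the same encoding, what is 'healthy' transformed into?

The shifts repeat in a cycle of length 2: positions 0,1,… shift by +6, +4, then the pattern repeats.
On healthy: h+6=n, e+4=i, a+6=g, l+4=p, t+6=z, h+4=l, y+6=e.

nigpzle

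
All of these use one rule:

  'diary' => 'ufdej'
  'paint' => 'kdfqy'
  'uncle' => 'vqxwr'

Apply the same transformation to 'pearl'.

This is an affine cipher: with a=0,…,z=25, each position x becomes (23x+3) mod 26.
For pearl: p(15)→23·15+3≡10=k; e(4)→23·4+3≡17=r; a(0)→23·0+3≡3=d; r(17)→23·17+3≡4=e; l(11)→23·11+3≡22=w (all mod 26).

krdew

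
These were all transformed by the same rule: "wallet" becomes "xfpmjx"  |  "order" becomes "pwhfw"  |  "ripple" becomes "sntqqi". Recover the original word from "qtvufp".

portal

Shifts by position in wallet: pos 0: w→x (+1), pos 1: a→f (+5), pos 2: l→p (+4), pos 3: l→m (+1), pos 4: e→j (+5), pos 5: t→x (+4) — repeating every 3. A repeating key of period 3 is used — shifts +1, +5, +4 over and over.
Reversing it on qtvufp: q−1=p, t−5=o, v−4=r, u−1=t, f−5=a, p−4=l.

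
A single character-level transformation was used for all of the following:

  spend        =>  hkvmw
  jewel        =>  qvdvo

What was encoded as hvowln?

Each pair mirrors across the alphabet (s↔h, p↔k, e↔v): positions sum to 25. Each letter is replaced by its mirror in the alphabet: a↔z, b↔y, c↔x, and so on (the Atbash cipher).
Decoding hvowln: h↔s, v↔e, o↔l, w↔d, l↔o, n↔m.

seldom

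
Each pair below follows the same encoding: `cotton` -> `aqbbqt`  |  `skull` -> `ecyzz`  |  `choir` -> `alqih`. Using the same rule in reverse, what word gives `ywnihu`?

umpire

Treating letters as 0–25, the rule is x ↦ 23x + 6 (mod 26).
Decoding ywnihu: y(24)→17·(24−6)≡20=u; w(22)→17·(22−6)≡12=m; n(13)→17·(13−6)≡15=p; i(8)→17·(8−6)≡8=i; h(7)→17·(7−6)≡17=r; u(20)→17·(20−6)≡4=e (all mod 26).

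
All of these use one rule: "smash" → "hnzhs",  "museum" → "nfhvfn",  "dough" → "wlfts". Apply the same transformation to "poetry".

s(18)→h(7) and m(12)→n(13) fit y≡25x+25 (mod 26); the inverse of 25 mod 26 is 25. Each letter's alphabet position (a=0..z=25) is mapped through 25·x+25 mod 26 — an affine cipher.
For poetry: p(15)→25·15+25≡10=k; o(14)→25·14+25≡11=l; e(4)→25·4+25≡21=v; t(19)→25·19+25≡6=g; r(17)→25·17+25≡8=i; y(24)→25·24+25≡1=b (all mod 26).

klvgib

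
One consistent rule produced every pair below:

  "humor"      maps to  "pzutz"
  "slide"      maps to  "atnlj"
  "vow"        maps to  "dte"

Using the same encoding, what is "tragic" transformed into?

bzfonk

The shift depends on letter class: consonant h→p is +8, but vowel u→z is +5. Vowels shift forward by 5 and consonants shift forward by 8.
On tragic: t(cons)+8=b, r(cons)+8=z, a(vowel)+5=f, g(cons)+8=o, i(vowel)+5=n, c(cons)+8=k.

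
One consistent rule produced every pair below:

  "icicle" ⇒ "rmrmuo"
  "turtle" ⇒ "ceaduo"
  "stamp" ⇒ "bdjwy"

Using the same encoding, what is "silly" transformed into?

bsuvh

It's a Vigenère-style cipher with numeric key [9,10]: position i shifts by key[i mod 2].
On silly: s+9=b, i+10=s, l+9=u, l+10=v, y+9=h.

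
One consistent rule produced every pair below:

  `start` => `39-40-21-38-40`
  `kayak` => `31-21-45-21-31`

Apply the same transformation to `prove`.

36-38-35-42-25

s is letter #19 and maps to 39: an offset of 20. The number is (letter's place in the alphabet, a=1) + 20.
Applying it to prove: p=16→36, r=18→38, o=15→35, v=22→42, e=5→25.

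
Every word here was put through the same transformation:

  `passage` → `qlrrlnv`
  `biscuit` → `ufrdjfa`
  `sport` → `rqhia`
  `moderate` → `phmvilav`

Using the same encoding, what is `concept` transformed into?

p(15)→q(16) and a(0)→l(11) fit y≡9x+11 (mod 26); the inverse of 9 mod 26 is 3. Treating letters as 0–25, the rule is x ↦ 9x + 11 (mod 26).
Applying it to concept: c(2)→9·2+11≡3=d; o(14)→9·14+11≡7=h; n(13)→9·13+11≡24=y; c(2)→9·2+11≡3=d; e(4)→9·4+11≡21=v; p(15)→9·15+11≡16=q; t(19)→9·19+11≡0=a (all mod 26).

dhydvqa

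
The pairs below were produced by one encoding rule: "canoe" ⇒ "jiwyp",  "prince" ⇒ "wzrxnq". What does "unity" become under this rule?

bvrdj

Letter i (0-indexed) is shifted by i+7, so successive shifts are 7, 8, 9, ….
Applying it to unity: u+7=b, n+8=v, i+9=r, t+10=d, y+11=j.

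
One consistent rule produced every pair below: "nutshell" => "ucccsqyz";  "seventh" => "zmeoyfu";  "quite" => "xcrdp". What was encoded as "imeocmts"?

In nutshell: n→u is +7, u→c is +8, t→c is +9, s→c is +10 — the shift increases by 1 each position. Letter i (0-indexed) is shifted by i+7, so successive shifts are 7, 8, 9, ….
Decoding imeocmts: i−7=b, m−8=e, e−9=v, o−10=e, c−11=r, m−12=a, t−13=g, s−14=e.

beverage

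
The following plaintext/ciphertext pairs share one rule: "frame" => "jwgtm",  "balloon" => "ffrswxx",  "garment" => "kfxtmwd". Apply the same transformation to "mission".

In frame: f→j is +4, r→w is +5, a→g is +6, m→t is +7 — the shift increases by 1 each position. Letter i (0-indexed) is shifted by i+4, so successive shifts are 4, 5, 6, ….
For mission: m+4=q, i+5=n, s+6=y, s+7=z, i+8=q, o+9=x, n+10=x.

qnyzqxx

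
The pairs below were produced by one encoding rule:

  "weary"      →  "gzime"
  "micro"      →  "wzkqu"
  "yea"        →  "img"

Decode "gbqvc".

unity

Two steps: reverse the string, then apply a Caesar shift of +8.
Decoding gbqvc: shift back: g−8=y, b−8=t, q−8=i, v−8=n, c−8=u → ytinu; then reverse → unity.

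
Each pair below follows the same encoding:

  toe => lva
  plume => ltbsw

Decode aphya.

trait

Two steps: reverse the string, then apply a Caesar shift of +7.
Reversing it on aphya: shift back: a−7=t, p−7=i, h−7=a, y−7=r, a−7=t → tiart; then reverse → trait.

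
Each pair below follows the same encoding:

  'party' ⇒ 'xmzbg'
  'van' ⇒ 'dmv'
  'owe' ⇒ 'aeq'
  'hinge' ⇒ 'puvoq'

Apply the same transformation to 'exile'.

The shift depends on letter class: consonant p→x is +8, but vowel a→m is +12. Two shifts are in play — +12 for a/e/i/o/u, +8 for every other letter.
On exile: e(vowel)+12=q, x(cons)+8=f, i(vowel)+12=u, l(cons)+8=t, e(vowel)+12=q.

qfutq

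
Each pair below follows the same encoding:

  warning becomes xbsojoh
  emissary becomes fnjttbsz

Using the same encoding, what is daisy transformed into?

Compare letters: w→x is +1, a→b is +1, r→s is +1 — a constant shift. Every letter moves 1 place later in the alphabet, wrapping around z→a.
On daisy: d+1=e, a+1=b, i+1=j, s+1=t, y+1=z.

ebjtz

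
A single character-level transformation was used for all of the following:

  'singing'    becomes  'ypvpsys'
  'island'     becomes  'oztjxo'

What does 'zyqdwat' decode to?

triumph

Letter i (0-indexed) is shifted by i+6, so successive shifts are 6, 7, 8, ….
Reversing it on zyqdwat: z−6=t, y−7=r, q−8=i, d−9=u, w−10=m, a−11=p, t−12=h.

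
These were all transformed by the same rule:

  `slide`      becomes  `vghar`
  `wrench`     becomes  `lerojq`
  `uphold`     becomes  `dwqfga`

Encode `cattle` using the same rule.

jbmmgr

s(18)→v(21) and l(11)→g(6) fit y≡17x+1 (mod 26); the inverse of 17 mod 26 is 23. This is an affine cipher: with a=0,…,z=25, each position x becomes (17x+1) mod 26.
For cattle: c(2)→17·2+1≡9=j; a(0)→17·0+1≡1=b; t(19)→17·19+1≡12=m; t(19)→17·19+1≡12=m; l(11)→17·11+1≡6=g; e(4)→17·4+1≡17=r (all mod 26).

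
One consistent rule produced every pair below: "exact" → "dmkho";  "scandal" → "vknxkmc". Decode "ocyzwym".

The output letters match the input read backwards, each shifted +10: exact reversed is tcaxe. Read the word backwards and shift each letter +10.
Decoding ocyzwym: shift back: o−10=e, c−10=s, y−10=o, z−10=p, w−10=m, y−10=o, m−10=c → esopmoc; then reverse → compose.

compose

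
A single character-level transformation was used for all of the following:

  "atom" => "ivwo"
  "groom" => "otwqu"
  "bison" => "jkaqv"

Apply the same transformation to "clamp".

kniox

Shifts by position in atom: pos 0: a→i (+8), pos 1: t→v (+2), pos 2: o→w (+8), pos 3: m→o (+2) — repeating every 2. The shifts repeat in a cycle of length 2: positions 0,1,… shift by +8, +2, then the pattern repeats.
For clamp: c+8=k, l+2=n, a+8=i, m+2=o, p+8=x.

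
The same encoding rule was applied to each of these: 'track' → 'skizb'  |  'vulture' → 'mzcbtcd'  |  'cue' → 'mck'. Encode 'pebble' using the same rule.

mtjjmx

The output letters match the input read backwards, each shifted +8: track reversed is kcart. Two steps: reverse the string, then apply a Caesar shift of +8.
Applying it to pebble: reverse → elbbep; then shift: e+8=m, l+8=t, b+8=j, b+8=j, e+8=m, p+8=x.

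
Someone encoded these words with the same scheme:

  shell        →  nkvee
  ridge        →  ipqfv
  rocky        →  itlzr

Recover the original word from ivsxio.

return

s(18)→n(13) and h(7)→k(10) fit y≡5x+1 (mod 26); the inverse of 5 mod 26 is 21. Treating letters as 0–25, the rule is x ↦ 5x + 1 (mod 26).
Decoding ivsxio: i(8)→21·(8−1)≡17=r; v(21)→21·(21−1)≡4=e; s(18)→21·(18−1)≡19=t; x(23)→21·(23−1)≡20=u; i(8)→21·(8−1)≡17=r; o(14)→21·(14−1)≡13=n (all mod 26).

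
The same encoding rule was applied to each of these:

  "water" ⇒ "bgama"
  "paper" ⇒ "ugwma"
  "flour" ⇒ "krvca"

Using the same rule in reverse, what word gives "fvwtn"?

In water: w→b is +5, a→g is +6, t→a is +7, e→m is +8 — the shift increases by 1 each position. Letter i (0-indexed) is shifted by i+5, so successive shifts are 5, 6, 7, ….
Decoding fvwtn: f−5=a, v−6=p, w−7=p, t−8=l, n−9=e.

apple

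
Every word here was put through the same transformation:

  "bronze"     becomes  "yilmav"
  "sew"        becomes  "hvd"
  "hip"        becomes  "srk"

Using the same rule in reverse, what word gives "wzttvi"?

dagger

Each letter is replaced by its mirror in the alphabet: a↔z, b↔y, c↔x, and so on (the Atbash cipher).
Reversing it on wzttvi: w↔d, z↔a, t↔g, t↔g, v↔e, i↔r.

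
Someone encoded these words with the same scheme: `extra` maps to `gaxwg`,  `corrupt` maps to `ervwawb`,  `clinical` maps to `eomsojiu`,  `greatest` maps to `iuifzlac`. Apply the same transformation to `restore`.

thwyuym

In extra: e→g is +2, x→a is +3, t→x is +4, r→w is +5 — the shift increases by 1 each position. The shift increases by 1 at each position, starting from +2: 2, 3, 4, ….
On restore: r+2=t, e+3=h, s+4=w, t+5=y, o+6=u, r+7=y, e+8=m.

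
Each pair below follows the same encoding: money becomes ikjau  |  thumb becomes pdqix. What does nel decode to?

rip

This is a Caesar cipher with shift 22.
Decoding nel: n−22=r, e−22=i, l−22=p.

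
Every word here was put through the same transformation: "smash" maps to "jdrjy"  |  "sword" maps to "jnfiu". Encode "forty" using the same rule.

wfikp

Compare letters: s→j is +17, m→d is +17, a→r is +17 — a constant shift. Each letter is shifted forward by 17 in the alphabet (a Caesar shift of +17).
Applying it to forty: f+17=w, o+17=f, r+17=i, t+17=k, y+17=p.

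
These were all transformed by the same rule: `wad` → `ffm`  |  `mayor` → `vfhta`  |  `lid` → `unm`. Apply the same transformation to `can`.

The shift depends on letter class: consonant w→f is +9, but vowel a→f is +5. Two shifts are in play — +5 for a/e/i/o/u, +9 for every other letter.
On can: c(cons)+9=l, a(vowel)+5=f, n(cons)+9=w.

lfw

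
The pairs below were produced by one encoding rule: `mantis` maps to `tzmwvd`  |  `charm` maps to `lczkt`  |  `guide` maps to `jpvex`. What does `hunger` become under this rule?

cpmjxk

This is an affine cipher: with a=0,…,z=25, each position x becomes (19x+25) mod 26.
For hunger: h(7)→19·7+25≡2=c; u(20)→19·20+25≡15=p; n(13)→19·13+25≡12=m; g(6)→19·6+25≡9=j; e(4)→19·4+25≡23=x; r(17)→19·17+25≡10=k (all mod 26).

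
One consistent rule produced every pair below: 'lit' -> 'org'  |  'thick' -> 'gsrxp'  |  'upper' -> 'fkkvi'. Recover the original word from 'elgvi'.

This is the alphabet-reversal cipher (Atbash): a becomes z, b becomes y, etc.
Reversing it on elgvi: e↔v, l↔o, g↔t, v↔e, i↔r.

voter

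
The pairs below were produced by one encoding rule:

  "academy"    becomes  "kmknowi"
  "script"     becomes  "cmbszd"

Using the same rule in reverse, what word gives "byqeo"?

This is a Caesar cipher with shift 10.
Decoding byqeo: b−10=r, y−10=o, q−10=g, e−10=u, o−10=e.

rogue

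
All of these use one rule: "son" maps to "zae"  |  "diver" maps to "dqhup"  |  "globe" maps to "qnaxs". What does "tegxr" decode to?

The output letters match the input read backwards, each shifted +12: son reversed is nos. The word is reversed, then every letter is shifted forward by 12.
Decoding tegxr: shift back: t−12=h, e−12=s, g−12=u, x−12=l, r−12=f → hsulf; then reverse → flush.

flush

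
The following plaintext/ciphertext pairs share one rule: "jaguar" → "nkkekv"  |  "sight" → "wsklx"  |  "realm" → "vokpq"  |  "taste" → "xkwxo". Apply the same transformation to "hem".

Vowels shift forward by 10 and consonants shift forward by 4.
On hem: h(cons)+4=l, e(vowel)+10=o, m(cons)+4=q.

loq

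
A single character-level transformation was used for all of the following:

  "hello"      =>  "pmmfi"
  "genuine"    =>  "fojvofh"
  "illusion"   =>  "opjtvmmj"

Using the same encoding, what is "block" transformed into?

ldpmc

The output letters match the input read backwards, each shifted +1: hello reversed is olleh. Two steps: reverse the string, then apply a Caesar shift of +1.
On block: reverse → kcolb; then shift: k+1=l, c+1=d, o+1=p, l+1=m, b+1=c.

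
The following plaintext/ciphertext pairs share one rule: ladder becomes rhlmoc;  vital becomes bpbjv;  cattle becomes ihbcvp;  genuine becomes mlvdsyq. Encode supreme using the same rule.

In ladder: l→r is +6, a→h is +7, d→l is +8, d→m is +9 — the shift increases by 1 each position. The shift increases by 1 at each position, starting from +6: 6, 7, 8, ….
Applying it to supreme: s+6=y, u+7=b, p+8=x, r+9=a, e+10=o, m+11=x, e+12=q.

ybxaoxq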